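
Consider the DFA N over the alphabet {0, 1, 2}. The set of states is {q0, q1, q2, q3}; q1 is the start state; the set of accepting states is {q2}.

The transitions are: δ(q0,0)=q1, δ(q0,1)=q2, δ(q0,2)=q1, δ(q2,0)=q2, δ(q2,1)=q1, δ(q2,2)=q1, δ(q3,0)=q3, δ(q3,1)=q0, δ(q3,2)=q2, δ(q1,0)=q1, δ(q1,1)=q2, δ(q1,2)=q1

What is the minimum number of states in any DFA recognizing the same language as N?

2

States {q0,q3} cannot be reached from the start state, so discard them.
Initial partition by acceptance: {q2} | {q1}.
The partition is now stable with 2 blocks: {q2} | {q1}.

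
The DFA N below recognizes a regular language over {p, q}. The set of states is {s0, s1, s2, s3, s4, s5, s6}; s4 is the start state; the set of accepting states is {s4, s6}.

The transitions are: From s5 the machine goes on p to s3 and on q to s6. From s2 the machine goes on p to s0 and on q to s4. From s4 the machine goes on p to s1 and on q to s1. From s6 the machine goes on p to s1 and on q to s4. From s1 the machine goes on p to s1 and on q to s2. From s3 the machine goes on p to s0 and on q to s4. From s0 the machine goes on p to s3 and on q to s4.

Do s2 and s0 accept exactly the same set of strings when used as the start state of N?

Yes

First remove the unreachable states {s5,s6}; 5 states remain.
Start with accepting vs non-accepting: {s4} | {s0,s1,s2,s3}.
On input q, block {s0,s1,s2,s3} splits into {s0,s2,s3} and {s1}.
The partition is now stable with 3 blocks: {s4} | {s0,s2,s3} | {s1}.
s2 and s0 lie in the same block of the stable partition, so they are equivalent — no string distinguishes them.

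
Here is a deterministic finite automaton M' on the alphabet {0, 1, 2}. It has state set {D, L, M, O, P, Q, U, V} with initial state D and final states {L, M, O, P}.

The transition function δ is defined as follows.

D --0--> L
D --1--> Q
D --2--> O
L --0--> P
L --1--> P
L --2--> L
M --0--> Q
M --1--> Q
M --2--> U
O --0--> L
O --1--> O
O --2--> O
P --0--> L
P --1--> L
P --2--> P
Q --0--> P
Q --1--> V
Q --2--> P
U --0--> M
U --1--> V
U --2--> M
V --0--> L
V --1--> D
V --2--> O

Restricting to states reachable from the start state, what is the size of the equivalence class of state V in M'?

3

First remove the unreachable states {M,U}; 6 states remain.
Initial partition by acceptance: {L,O,P} | {D,Q,V}.
Stable partition: {L,O,P} | {D,Q,V} — 2 equivalence classes.
The equivalence class containing V is {D,Q,V}, of size 3.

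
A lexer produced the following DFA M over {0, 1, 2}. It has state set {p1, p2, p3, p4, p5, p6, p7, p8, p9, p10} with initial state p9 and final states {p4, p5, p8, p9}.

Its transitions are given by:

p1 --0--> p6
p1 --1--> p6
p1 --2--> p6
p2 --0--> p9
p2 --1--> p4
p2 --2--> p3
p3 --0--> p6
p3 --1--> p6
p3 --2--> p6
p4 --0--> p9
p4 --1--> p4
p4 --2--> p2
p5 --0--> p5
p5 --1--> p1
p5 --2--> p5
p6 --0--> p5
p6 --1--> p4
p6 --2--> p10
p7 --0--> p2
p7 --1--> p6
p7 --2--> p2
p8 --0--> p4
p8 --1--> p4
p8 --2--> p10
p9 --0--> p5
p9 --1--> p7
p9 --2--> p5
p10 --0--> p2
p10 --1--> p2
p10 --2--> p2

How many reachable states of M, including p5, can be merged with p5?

2

States {p8} cannot be reached from the start state, so discard them.
Start with accepting vs non-accepting: {p4,p5,p9} | {p1,p2,p3,p6,p7,p10}.
Refine {p4,p5,p9} on symbol 1: members go to different blocks, giving {p5,p9} and {p4}.
On input 0, block {p1,p2,p3,p6,p7,p10} splits into {p1,p3,p7,p10} and {p2,p6}.
The partition is now stable with 4 blocks: {p5,p9} | {p1,p3,p7,p10} | {p4} | {p2,p6}.
The equivalence class containing p5 is {p5,p9}, of size 2.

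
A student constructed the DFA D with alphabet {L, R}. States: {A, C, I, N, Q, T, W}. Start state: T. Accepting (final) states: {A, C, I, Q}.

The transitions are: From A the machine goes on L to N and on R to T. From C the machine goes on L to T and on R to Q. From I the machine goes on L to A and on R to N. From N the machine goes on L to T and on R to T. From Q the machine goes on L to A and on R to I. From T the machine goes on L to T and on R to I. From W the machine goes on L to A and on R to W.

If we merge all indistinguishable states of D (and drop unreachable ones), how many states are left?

Reachable states from the start: {A,I,N,T}. Unreachable: {C,Q,W} — drop them.
Initial partition by acceptance: {A,I} | {N,T}.
Refine {A,I} on symbol L: members go to different blocks, giving {A} and {I}.
On input R, block {N,T} splits into {N} and {T}.
Stable partition: {A} | {N} | {I} | {T} — 4 equivalence classes.

4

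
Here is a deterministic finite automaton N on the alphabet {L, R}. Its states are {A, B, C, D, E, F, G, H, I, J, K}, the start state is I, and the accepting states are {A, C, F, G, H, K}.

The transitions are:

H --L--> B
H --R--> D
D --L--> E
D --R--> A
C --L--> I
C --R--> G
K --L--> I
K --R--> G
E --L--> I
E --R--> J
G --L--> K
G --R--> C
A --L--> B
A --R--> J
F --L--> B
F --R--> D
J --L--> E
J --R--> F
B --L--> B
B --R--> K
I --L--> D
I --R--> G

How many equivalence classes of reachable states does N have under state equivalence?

States {H} cannot be reached from the start state, so discard them.
Start with accepting vs non-accepting: {A,C,F,G,K} | {B,D,E,I,J}.
Split {A,C,F,G,K} by δ(·,L) → {A,C,F,K} and {G}.
Refine {A,C,F,K} on symbol R: members go to different blocks, giving {A,F} and {C,K}.
On input R, block {B,D,E,I,J} splits into {D,J} and {B} and {E} and {I}.
The partition is now stable with 7 blocks: {A,F} | {D,J} | {G} | {C,K} | {B} | {E} | {I}.

7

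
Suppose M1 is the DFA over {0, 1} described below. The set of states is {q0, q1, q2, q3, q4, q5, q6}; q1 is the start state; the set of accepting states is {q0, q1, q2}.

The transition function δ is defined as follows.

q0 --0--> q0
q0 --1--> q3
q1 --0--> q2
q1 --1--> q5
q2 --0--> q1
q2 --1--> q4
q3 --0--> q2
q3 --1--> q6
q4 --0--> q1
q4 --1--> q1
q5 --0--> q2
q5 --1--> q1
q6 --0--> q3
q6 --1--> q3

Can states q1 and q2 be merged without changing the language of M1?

Yes

States {q0,q3,q6} cannot be reached from the start state, so discard them.
Initial partition by acceptance: {q1,q2} | {q4,q5}.
Stable partition: {q1,q2} | {q4,q5} — 2 equivalence classes.
q1 and q2 lie in the same block of the stable partition, so they are equivalent — no string distinguishes them.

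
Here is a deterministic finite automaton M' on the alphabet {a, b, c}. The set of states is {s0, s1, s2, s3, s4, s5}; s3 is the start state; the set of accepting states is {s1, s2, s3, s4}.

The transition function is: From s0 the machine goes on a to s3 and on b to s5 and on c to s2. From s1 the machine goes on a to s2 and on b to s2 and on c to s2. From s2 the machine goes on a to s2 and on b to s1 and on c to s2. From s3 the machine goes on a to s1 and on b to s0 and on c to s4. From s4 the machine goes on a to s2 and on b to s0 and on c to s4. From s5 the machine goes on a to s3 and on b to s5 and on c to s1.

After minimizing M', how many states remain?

3

Start with accepting vs non-accepting: {s1,s2,s3,s4} | {s0,s5}.
Refine {s1,s2,s3,s4} on symbol b: members go to different blocks, giving {s1,s2} and {s3,s4}.
No further refinement is possible. Final partition (3 blocks): {s1,s2} | {s0,s5} | {s3,s4}.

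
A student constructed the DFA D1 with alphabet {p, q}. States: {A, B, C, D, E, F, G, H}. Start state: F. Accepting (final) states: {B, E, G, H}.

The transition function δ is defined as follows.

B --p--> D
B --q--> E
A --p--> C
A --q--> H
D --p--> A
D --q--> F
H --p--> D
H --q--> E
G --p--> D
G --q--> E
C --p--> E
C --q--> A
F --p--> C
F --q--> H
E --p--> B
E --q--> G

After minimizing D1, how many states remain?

Every state is reachable, so we keep all 8.
P0 = {B,E,G,H} | {A,C,D,F}.
On input p, block {B,E,G,H} splits into {B,G,H} and {E}.
On input p, block {A,C,D,F} splits into {A,D,F} and {C}.
On input p, block {A,D,F} splits into {A,F} and {D}.
The partition is now stable with 5 blocks: {B,G,H} | {A,F} | {E} | {C} | {D}.

5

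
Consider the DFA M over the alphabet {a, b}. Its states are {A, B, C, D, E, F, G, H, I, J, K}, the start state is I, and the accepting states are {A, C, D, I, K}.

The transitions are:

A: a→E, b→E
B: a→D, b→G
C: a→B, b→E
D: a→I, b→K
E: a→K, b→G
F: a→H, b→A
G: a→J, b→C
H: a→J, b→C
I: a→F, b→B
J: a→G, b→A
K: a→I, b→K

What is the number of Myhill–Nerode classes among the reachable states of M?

Every state is reachable, so we keep all 11.
Initial partition by acceptance: {A,C,D,I,K} | {B,E,F,G,H,J}.
Split {A,C,D,I,K} by δ(·,a) → {A,C,I} and {D,K}.
Refine {B,E,F,G,H,J} on symbol a: members go to different blocks, giving {F,G,H,J} and {B,E}.
On input a, block {A,C,I} splits into {A,C} and {I}.
No further refinement is possible. Final partition (5 blocks): {A,C} | {F,G,H,J} | {D,K} | {B,E} | {I}.

5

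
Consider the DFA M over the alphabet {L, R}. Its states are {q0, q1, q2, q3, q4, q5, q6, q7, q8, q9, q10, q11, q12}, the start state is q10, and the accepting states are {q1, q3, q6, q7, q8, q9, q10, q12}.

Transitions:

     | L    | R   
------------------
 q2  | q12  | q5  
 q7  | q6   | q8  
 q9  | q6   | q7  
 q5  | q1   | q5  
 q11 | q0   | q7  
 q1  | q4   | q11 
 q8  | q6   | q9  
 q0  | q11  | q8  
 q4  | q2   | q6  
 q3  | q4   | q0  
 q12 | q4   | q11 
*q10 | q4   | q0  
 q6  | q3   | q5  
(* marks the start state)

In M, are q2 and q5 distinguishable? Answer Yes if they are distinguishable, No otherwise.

No

Initial partition by acceptance: {q1,q3,q6,q7,q8,q9,q10,q12} | {q0,q2,q4,q5,q11}.
On input L, block {q1,q3,q6,q7,q8,q9,q10,q12} splits into {q1,q3,q10,q12} and {q6,q7,q8,q9}.
On input L, block {q0,q2,q4,q5,q11} splits into {q0,q4,q11} and {q2,q5}.
On input L, block {q0,q4,q11} splits into {q0,q11} and {q4}.
On input L, block {q6,q7,q8,q9} splits into {q7,q8,q9} and {q6}.
The partition is now stable with 6 blocks: {q1,q3,q10,q12} | {q0,q11} | {q7,q8,q9} | {q2,q5} | {q4} | {q6}.
q2 and q5 lie in the same block of the stable partition, so they are equivalent — no string distinguishes them.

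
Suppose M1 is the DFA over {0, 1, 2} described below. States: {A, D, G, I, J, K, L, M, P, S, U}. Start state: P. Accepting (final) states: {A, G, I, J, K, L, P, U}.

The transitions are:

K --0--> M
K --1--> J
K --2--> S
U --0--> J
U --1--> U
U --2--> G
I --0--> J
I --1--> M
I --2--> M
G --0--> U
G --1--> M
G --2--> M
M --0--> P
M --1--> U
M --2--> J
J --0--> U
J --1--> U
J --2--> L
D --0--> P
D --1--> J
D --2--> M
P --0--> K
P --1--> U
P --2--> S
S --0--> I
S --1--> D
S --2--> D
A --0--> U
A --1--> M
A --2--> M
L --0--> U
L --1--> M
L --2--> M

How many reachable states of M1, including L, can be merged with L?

3

First remove the unreachable states {A}; 10 states remain.
P0 = {G,I,J,K,L,P,U} | {D,M,S}.
Refine {G,I,J,K,L,P,U} on symbol 0: members go to different blocks, giving {G,I,J,L,P,U} and {K}.
On input 0, block {G,I,J,L,P,U} splits into {G,I,J,L,U} and {P}.
On input 1, block {G,I,J,L,U} splits into {G,I,L} and {J,U}.
Refine {D,M,S} on symbol 0: members go to different blocks, giving {D,M} and {S}.
Refine {D,M} on symbol 2: members go to different blocks, giving {M} and {D}.
Stable partition: {G,I,L} | {M} | {K} | {P} | {J,U} | {S} | {D} — 7 equivalence classes.
State L belongs to the block {G,I,L}, which has 3 states.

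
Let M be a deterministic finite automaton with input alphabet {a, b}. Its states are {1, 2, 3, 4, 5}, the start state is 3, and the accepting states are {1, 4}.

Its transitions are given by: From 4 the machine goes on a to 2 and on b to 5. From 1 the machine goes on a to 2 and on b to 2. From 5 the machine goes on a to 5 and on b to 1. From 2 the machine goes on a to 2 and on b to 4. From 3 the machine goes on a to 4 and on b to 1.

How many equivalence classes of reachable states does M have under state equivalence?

3

P0 = {1,4} | {2,3,5}.
Refine {2,3,5} on symbol a: members go to different blocks, giving {2,5} and {3}.
No further refinement is possible. Final partition (3 blocks): {1,4} | {2,5} | {3}.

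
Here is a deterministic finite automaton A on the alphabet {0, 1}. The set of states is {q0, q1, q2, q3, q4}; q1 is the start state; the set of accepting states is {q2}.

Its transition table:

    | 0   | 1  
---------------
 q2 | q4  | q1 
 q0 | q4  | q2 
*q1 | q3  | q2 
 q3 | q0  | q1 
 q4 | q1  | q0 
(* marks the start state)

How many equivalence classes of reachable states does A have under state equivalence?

3

All states are reachable from the start state.
P0 = {q2} | {q0,q1,q3,q4}.
Refine {q0,q1,q3,q4} on symbol 1: members go to different blocks, giving {q0,q1} and {q3,q4}.
No further refinement is possible. Final partition (3 blocks): {q2} | {q0,q1} | {q3,q4}.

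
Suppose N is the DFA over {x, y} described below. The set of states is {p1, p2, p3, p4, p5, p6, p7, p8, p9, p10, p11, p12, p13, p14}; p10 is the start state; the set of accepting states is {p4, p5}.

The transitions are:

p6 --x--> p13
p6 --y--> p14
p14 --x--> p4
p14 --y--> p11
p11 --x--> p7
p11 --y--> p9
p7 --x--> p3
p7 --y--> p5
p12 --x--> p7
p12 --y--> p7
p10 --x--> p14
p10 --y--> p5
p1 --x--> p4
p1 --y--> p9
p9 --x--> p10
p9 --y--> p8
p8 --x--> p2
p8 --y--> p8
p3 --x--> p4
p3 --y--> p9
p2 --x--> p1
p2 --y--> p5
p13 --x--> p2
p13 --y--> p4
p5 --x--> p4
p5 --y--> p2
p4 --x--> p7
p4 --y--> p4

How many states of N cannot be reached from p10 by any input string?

3

No path from p10 leads to p6, p12, p13; the other 11 states are all reachable.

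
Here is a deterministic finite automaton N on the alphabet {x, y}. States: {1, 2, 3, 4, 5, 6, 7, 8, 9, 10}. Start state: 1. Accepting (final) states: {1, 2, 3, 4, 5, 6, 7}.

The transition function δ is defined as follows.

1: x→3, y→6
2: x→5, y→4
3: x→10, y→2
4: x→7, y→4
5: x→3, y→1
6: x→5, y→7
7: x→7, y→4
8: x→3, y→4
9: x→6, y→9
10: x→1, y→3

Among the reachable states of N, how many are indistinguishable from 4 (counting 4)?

2

First remove the unreachable states {8,9}; 8 states remain.
Initial partition by acceptance: {1,2,3,4,5,6,7} | {10}.
Refine {1,2,3,4,5,6,7} on symbol x: members go to different blocks, giving {1,2,4,5,6,7} and {3}.
Split {1,2,4,5,6,7} by δ(·,x) → {2,4,6,7} and {1,5}.
On input x, block {2,4,6,7} splits into {2,6} and {4,7}.
Split {1,5} by δ(·,y) → {1} and {5}.
Stable partition: {2,6} | {10} | {3} | {1} | {4,7} | {5} — 6 equivalence classes.
State 4 belongs to the block {4,7}, which has 2 states.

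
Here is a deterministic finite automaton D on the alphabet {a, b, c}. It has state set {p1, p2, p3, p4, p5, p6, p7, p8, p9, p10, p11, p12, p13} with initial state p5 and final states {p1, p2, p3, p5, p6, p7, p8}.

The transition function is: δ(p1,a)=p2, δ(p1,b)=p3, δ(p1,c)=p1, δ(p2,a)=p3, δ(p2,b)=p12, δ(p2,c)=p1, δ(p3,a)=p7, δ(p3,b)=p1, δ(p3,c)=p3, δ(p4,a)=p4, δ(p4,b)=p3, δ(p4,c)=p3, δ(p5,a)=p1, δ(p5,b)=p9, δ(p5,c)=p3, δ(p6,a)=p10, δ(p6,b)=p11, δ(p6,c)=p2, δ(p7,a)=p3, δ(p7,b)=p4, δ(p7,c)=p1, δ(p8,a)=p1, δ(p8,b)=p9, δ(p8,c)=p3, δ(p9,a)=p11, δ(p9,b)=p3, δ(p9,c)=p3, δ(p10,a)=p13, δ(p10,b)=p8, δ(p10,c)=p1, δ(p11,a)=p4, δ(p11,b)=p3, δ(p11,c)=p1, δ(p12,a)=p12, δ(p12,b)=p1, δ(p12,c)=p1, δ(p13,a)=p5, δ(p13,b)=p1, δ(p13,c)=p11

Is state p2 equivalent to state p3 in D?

States {p6,p8,p10,p13} cannot be reached from the start state, so discard them.
P0 = {p1,p2,p3,p5,p7} | {p4,p9,p11,p12}.
On input b, block {p1,p2,p3,p5,p7} splits into {p2,p5,p7} and {p1,p3}.
Stable partition: {p2,p5,p7} | {p4,p9,p11,p12} | {p1,p3} — 3 equivalence classes.
p2 and p3 end up in different blocks, so they are distinguishable. For instance, the string 'b' is accepted from only p3.

No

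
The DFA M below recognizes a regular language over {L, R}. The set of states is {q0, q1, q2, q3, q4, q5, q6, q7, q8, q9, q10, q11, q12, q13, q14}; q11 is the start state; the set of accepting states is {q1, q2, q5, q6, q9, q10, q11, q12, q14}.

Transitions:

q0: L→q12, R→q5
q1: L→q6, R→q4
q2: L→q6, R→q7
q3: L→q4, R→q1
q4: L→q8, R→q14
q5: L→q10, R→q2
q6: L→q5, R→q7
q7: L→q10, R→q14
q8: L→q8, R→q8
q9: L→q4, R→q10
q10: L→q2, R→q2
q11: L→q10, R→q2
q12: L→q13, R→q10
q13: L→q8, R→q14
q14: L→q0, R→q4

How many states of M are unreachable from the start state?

BFS from q11 reaches {q0, q2, q4, q5, q6, q7, q8, q10, q11, q12, q13, q14}; the 3 state(s) q1, q3, q9 are never visited.

3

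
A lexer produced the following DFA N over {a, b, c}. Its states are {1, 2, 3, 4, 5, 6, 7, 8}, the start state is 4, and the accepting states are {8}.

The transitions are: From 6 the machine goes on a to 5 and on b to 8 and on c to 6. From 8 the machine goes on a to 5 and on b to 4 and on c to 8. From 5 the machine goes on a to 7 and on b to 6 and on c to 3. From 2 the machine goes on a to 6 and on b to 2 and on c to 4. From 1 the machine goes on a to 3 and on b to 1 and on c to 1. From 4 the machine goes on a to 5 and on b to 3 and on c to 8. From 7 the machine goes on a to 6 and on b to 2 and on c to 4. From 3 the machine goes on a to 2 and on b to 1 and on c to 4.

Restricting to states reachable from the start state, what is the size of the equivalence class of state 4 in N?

1

All states are reachable from the start state.
Start with accepting vs non-accepting: {8} | {1,2,3,4,5,6,7}.
On input b, block {1,2,3,4,5,6,7} splits into {1,2,3,4,5,7} and {6}.
Refine {1,2,3,4,5,7} on symbol a: members go to different blocks, giving {1,3,4,5} and {2,7}.
Refine {1,3,4,5} on symbol a: members go to different blocks, giving {1,4} and {3,5}.
Split {1,4} by δ(·,b) → {1} and {4}.
Refine {3,5} on symbol b: members go to different blocks, giving {3} and {5}.
No further refinement is possible. Final partition (7 blocks): {8} | {1} | {6} | {2,7} | {3} | {4} | {5}.
State 4 belongs to the block {4}, which has 1 states.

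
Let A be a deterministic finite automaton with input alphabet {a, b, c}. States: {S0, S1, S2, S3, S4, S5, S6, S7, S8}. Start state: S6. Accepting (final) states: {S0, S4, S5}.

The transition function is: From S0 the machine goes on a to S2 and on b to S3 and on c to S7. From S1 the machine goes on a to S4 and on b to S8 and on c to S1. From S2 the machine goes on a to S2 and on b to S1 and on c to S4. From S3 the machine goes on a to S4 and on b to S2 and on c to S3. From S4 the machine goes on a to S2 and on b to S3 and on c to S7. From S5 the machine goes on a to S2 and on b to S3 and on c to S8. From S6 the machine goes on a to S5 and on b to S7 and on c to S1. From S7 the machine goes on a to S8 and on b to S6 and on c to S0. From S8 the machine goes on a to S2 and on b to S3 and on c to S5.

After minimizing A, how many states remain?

3

Every state is reachable, so we keep all 9.
Initial partition by acceptance: {S0,S4,S5} | {S1,S2,S3,S6,S7,S8}.
On input a, block {S1,S2,S3,S6,S7,S8} splits into {S1,S3,S6} and {S2,S7,S8}.
No further refinement is possible. Final partition (3 blocks): {S0,S4,S5} | {S1,S3,S6} | {S2,S7,S8}.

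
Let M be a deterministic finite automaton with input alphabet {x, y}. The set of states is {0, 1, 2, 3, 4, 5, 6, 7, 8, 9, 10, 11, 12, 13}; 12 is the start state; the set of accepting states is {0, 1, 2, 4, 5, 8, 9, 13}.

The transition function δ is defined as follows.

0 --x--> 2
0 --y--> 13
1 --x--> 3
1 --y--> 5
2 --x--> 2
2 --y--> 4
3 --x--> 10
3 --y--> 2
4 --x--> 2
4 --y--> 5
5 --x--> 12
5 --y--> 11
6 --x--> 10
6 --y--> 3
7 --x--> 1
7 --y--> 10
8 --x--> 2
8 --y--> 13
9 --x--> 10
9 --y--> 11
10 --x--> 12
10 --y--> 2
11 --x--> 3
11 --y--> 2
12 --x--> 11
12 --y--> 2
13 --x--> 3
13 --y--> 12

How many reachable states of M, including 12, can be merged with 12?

4

States {0,1,6,7,8,9,13} cannot be reached from the start state, so discard them.
Start with accepting vs non-accepting: {2,4,5} | {3,10,11,12}.
Refine {2,4,5} on symbol x: members go to different blocks, giving {2,4} and {5}.
Split {2,4} by δ(·,y) → {2} and {4}.
Stable partition: {2} | {3,10,11,12} | {5} | {4} — 4 equivalence classes.
The equivalence class containing 12 is {3,10,11,12}, of size 4.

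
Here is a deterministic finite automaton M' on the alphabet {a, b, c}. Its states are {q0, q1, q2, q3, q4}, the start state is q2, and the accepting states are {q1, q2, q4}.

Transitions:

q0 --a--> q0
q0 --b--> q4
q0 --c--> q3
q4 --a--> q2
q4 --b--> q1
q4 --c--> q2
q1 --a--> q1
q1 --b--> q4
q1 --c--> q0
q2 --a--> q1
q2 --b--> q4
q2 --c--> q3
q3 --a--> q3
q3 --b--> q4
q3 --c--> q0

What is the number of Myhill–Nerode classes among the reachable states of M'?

Every state is reachable, so we keep all 5.
P0 = {q1,q2,q4} | {q0,q3}.
Split {q1,q2,q4} by δ(·,c) → {q1,q2} and {q4}.
Stable partition: {q1,q2} | {q0,q3} | {q4} — 3 equivalence classes.

3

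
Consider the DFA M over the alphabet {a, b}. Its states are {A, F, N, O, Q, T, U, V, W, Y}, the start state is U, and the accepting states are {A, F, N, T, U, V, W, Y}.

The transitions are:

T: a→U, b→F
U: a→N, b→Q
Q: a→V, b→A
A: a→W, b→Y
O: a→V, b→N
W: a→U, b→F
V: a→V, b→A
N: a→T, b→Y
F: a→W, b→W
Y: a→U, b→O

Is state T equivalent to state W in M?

Initial partition by acceptance: {A,F,N,T,U,V,W,Y} | {O,Q}.
Refine {A,F,N,T,U,V,W,Y} on symbol b: members go to different blocks, giving {A,F,N,T,V,W} and {U,Y}.
Refine {A,F,N,T,V,W} on symbol a: members go to different blocks, giving {A,F,N,V} and {T,W}.
Refine {A,F,N,V} on symbol a: members go to different blocks, giving {A,F,N} and {V}.
Refine {A,F,N} on symbol b: members go to different blocks, giving {A,N} and {F}.
On input a, block {U,Y} splits into {Y} and {U}.
The partition is now stable with 7 blocks: {A,N} | {O,Q} | {Y} | {T,W} | {V} | {F} | {U}.
T and W lie in the same block of the stable partition, so they are equivalent — no string distinguishes them.

Yes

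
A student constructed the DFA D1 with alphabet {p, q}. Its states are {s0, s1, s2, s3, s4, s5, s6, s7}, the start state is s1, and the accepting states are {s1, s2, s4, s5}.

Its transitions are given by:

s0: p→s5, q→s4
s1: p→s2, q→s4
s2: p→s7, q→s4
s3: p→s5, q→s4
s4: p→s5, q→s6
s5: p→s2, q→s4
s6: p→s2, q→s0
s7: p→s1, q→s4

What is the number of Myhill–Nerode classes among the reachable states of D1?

First remove the unreachable states {s3}; 7 states remain.
Initial partition by acceptance: {s1,s2,s4,s5} | {s0,s6,s7}.
On input p, block {s1,s2,s4,s5} splits into {s1,s4,s5} and {s2}.
Refine {s1,s4,s5} on symbol p: members go to different blocks, giving {s1,s5} and {s4}.
Split {s0,s6,s7} by δ(·,p) → {s0,s7} and {s6}.
The partition is now stable with 5 blocks: {s1,s5} | {s0,s7} | {s2} | {s4} | {s6}.

5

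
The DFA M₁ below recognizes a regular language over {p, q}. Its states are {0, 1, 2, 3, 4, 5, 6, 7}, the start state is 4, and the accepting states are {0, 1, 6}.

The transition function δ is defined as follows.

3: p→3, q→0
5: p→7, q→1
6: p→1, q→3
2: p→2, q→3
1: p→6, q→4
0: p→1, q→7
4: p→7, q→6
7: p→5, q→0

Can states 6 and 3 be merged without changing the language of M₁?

States {2} cannot be reached from the start state, so discard them.
P0 = {0,1,6} | {3,4,5,7}.
No further refinement is possible. Final partition (2 blocks): {0,1,6} | {3,4,5,7}.
6 and 3 end up in different blocks, so they are distinguishable. For instance, the string 'ε' is accepted from only 6.

No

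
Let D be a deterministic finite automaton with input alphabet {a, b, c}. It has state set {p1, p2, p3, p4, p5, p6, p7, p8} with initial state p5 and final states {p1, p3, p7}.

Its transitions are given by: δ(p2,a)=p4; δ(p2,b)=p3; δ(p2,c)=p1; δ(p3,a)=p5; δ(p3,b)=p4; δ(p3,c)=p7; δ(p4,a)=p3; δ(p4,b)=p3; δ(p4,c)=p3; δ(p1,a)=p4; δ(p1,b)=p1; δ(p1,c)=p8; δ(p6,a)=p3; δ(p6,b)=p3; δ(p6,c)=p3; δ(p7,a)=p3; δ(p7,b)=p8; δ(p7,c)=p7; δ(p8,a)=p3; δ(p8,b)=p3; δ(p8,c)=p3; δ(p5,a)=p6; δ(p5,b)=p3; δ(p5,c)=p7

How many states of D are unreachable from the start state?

No path from p5 leads to p1, p2; the other 6 states are all reachable.

2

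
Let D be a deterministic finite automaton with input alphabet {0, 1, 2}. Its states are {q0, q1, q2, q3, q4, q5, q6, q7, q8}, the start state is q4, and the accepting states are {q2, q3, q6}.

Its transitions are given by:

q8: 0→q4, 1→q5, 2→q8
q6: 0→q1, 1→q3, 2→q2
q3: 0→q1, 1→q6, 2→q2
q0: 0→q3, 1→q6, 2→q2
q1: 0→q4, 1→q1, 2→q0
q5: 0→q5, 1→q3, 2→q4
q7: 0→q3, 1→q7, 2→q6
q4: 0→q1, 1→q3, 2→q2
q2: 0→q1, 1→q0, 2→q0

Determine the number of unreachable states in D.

Starting at q4 and following transitions, the reachable set is {q0, q1, q2, q3, q4, q6}. That leaves q5, q7, q8 unreachable — 3 in total.

3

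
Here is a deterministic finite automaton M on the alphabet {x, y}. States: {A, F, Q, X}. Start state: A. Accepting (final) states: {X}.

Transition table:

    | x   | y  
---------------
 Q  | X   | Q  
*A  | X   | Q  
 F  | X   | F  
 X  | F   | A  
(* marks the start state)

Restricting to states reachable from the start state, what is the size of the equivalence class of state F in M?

3

Initial partition by acceptance: {X} | {A,F,Q}.
No further refinement is possible. Final partition (2 blocks): {X} | {A,F,Q}.
The equivalence class containing F is {A,F,Q}, of size 3.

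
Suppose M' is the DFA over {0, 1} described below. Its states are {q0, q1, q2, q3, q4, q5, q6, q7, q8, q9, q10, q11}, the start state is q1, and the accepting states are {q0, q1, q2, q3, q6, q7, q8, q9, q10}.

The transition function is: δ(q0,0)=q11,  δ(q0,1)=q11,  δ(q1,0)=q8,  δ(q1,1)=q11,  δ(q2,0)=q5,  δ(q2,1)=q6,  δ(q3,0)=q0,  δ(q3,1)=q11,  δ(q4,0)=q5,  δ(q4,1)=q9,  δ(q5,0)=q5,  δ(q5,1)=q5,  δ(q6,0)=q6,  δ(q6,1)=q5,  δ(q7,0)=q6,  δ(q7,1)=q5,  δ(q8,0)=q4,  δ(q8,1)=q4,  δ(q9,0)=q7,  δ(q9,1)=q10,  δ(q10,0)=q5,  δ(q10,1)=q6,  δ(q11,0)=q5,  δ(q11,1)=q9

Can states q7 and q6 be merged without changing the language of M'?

Reachable states from the start: {q1,q4,q5,q6,q7,q8,q9,q10,q11}. Unreachable: {q0,q2,q3} — drop them.
Start with accepting vs non-accepting: {q1,q6,q7,q8,q9,q10} | {q4,q5,q11}.
Refine {q1,q6,q7,q8,q9,q10} on symbol 0: members go to different blocks, giving {q1,q6,q7,q9} and {q8,q10}.
On input 0, block {q1,q6,q7,q9} splits into {q6,q7,q9} and {q1}.
Split {q6,q7,q9} by δ(·,1) → {q6,q7} and {q9}.
On input 1, block {q4,q5,q11} splits into {q4,q11} and {q5}.
Split {q8,q10} by δ(·,0) → {q8} and {q10}.
No further refinement is possible. Final partition (7 blocks): {q6,q7} | {q4,q11} | {q8} | {q1} | {q9} | {q5} | {q10}.
q7 and q6 lie in the same block of the stable partition, so they are equivalent — no string distinguishes them.

Yes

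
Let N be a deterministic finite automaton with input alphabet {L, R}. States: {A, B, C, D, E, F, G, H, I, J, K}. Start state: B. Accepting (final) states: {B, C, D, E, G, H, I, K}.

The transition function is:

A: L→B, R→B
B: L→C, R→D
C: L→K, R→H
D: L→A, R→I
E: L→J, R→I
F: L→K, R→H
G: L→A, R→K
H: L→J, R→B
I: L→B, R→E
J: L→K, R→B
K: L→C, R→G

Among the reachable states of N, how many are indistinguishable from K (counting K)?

4

Reachable states from the start: {A,B,C,D,E,G,H,I,J,K}. Unreachable: {F} — drop them.
P0 = {B,C,D,E,G,H,I,K} | {A,J}.
On input L, block {B,C,D,E,G,H,I,K} splits into {B,C,I,K} and {D,E,G,H}.
The partition is now stable with 3 blocks: {B,C,I,K} | {A,J} | {D,E,G,H}.
State K belongs to the block {B,C,I,K}, which has 4 states.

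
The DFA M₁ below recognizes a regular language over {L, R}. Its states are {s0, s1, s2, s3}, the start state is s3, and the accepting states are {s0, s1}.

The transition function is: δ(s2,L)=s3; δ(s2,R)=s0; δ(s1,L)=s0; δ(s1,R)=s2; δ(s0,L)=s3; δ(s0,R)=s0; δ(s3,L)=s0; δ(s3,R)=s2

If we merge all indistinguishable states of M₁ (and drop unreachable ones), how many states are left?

Reachable states from the start: {s0,s2,s3}. Unreachable: {s1} — drop them.
Start with accepting vs non-accepting: {s0} | {s2,s3}.
Split {s2,s3} by δ(·,L) → {s2} and {s3}.
Stable partition: {s0} | {s2} | {s3} — 3 equivalence classes.

3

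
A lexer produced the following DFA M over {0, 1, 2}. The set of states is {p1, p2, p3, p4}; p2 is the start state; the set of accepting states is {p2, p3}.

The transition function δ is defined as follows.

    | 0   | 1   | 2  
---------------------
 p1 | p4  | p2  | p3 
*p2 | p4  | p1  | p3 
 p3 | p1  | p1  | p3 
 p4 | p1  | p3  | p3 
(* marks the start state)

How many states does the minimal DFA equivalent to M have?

All states are reachable from the start state.
Start with accepting vs non-accepting: {p2,p3} | {p1,p4}.
Stable partition: {p2,p3} | {p1,p4} — 2 equivalence classes.

2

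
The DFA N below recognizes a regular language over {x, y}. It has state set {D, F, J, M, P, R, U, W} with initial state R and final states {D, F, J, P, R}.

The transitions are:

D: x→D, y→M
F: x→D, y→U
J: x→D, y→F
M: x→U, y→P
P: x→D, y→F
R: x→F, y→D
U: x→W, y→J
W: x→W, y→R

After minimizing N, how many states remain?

3

All states are reachable from the start state.
Start with accepting vs non-accepting: {D,F,J,P,R} | {M,U,W}.
On input y, block {D,F,J,P,R} splits into {J,P,R} and {D,F}.
The partition is now stable with 3 blocks: {J,P,R} | {M,U,W} | {D,F}.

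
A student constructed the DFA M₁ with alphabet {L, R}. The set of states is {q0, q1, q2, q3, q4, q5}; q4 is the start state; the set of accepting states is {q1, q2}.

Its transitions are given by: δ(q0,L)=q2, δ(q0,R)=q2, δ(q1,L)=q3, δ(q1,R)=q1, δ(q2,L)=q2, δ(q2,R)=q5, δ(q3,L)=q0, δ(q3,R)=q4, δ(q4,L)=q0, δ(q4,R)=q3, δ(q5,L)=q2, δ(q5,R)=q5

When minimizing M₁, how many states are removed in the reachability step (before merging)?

1

BFS from q4 reaches {q0, q2, q3, q4, q5}; the 1 state(s) q1 are never visited.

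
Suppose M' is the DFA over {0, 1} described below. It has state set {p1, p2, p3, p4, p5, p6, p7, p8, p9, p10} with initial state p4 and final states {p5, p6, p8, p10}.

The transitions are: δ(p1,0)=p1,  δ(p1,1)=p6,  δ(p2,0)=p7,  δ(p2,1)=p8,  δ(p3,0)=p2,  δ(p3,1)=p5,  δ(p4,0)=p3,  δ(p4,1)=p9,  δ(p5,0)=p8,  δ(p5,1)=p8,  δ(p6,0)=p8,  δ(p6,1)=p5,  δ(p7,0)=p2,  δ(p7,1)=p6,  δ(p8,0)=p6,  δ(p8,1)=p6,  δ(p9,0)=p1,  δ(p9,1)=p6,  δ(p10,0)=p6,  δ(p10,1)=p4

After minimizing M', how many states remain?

First remove the unreachable states {p10}; 9 states remain.
Initial partition by acceptance: {p5,p6,p8} | {p1,p2,p3,p4,p7,p9}.
Split {p1,p2,p3,p4,p7,p9} by δ(·,1) → {p1,p2,p3,p7,p9} and {p4}.
The partition is now stable with 3 blocks: {p5,p6,p8} | {p1,p2,p3,p7,p9} | {p4}.

3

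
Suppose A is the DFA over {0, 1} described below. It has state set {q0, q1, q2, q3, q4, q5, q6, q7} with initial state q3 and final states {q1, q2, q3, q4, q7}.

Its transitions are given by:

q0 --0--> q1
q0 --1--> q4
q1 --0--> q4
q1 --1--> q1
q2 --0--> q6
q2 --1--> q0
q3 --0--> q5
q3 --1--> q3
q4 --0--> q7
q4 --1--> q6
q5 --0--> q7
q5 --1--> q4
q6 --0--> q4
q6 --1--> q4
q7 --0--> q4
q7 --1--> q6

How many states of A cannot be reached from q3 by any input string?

3

Starting at q3 and following transitions, the reachable set is {q3, q4, q5, q6, q7}. That leaves q0, q1, q2 unreachable — 3 in total.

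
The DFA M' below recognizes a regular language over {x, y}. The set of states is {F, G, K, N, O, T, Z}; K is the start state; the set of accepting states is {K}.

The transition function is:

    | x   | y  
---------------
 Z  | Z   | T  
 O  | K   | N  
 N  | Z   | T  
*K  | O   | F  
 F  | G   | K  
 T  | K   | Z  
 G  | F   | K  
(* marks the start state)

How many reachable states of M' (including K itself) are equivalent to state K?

All states are reachable from the start state.
Initial partition by acceptance: {K} | {F,G,N,O,T,Z}.
Refine {F,G,N,O,T,Z} on symbol x: members go to different blocks, giving {F,G,N,Z} and {O,T}.
Refine {F,G,N,Z} on symbol y: members go to different blocks, giving {F,G} and {N,Z}.
No further refinement is possible. Final partition (4 blocks): {K} | {F,G} | {O,T} | {N,Z}.
State K belongs to the block {K}, which has 1 states.

1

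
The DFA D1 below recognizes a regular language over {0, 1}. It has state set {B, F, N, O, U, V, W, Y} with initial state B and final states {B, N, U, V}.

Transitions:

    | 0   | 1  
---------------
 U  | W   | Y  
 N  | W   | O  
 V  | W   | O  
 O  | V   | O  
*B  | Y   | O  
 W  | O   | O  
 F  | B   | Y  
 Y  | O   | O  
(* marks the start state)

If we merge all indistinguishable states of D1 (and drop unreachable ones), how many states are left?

3

Reachable states from the start: {B,O,V,W,Y}. Unreachable: {F,N,U} — drop them.
Initial partition by acceptance: {B,V} | {O,W,Y}.
Refine {O,W,Y} on symbol 0: members go to different blocks, giving {W,Y} and {O}.
No further refinement is possible. Final partition (3 blocks): {B,V} | {W,Y} | {O}.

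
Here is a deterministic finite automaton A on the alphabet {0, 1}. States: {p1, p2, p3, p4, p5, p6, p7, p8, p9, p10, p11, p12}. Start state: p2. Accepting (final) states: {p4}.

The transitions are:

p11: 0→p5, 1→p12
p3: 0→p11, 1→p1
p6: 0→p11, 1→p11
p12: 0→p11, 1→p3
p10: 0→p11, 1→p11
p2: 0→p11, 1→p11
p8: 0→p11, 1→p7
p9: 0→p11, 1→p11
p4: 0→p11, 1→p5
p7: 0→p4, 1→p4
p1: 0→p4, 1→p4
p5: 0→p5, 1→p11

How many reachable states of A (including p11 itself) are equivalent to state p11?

1

States {p6,p7,p8,p9,p10} cannot be reached from the start state, so discard them.
P0 = {p4} | {p1,p2,p3,p5,p11,p12}.
Split {p1,p2,p3,p5,p11,p12} by δ(·,0) → {p2,p3,p5,p11,p12} and {p1}.
Split {p2,p3,p5,p11,p12} by δ(·,1) → {p2,p5,p11,p12} and {p3}.
Refine {p2,p5,p11,p12} on symbol 1: members go to different blocks, giving {p2,p5,p11} and {p12}.
On input 1, block {p2,p5,p11} splits into {p2,p5} and {p11}.
Split {p2,p5} by δ(·,0) → {p2} and {p5}.
No further refinement is possible. Final partition (7 blocks): {p4} | {p2} | {p1} | {p3} | {p12} | {p11} | {p5}.
State p11 belongs to the block {p11}, which has 1 states.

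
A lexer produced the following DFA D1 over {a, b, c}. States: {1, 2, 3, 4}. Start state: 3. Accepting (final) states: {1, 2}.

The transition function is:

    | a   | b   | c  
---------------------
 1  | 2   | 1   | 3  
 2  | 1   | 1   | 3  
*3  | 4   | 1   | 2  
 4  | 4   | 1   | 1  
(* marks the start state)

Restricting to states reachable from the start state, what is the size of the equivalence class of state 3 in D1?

P0 = {1,2} | {3,4}.
The partition is now stable with 2 blocks: {1,2} | {3,4}.
The equivalence class containing 3 is {3,4}, of size 2.

2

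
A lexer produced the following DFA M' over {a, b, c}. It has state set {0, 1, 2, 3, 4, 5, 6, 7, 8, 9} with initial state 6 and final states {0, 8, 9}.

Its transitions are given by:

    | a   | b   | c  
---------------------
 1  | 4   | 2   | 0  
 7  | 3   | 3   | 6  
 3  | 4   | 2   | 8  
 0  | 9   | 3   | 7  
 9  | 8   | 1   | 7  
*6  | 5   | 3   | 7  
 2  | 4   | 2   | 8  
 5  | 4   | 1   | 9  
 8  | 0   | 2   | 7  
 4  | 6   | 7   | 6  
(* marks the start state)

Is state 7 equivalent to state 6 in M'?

Yes

Initial partition by acceptance: {0,8,9} | {1,2,3,4,5,6,7}.
On input c, block {1,2,3,4,5,6,7} splits into {1,2,3,5} and {4,6,7}.
On input a, block {4,6,7} splits into {6,7} and {4}.
No further refinement is possible. Final partition (4 blocks): {0,8,9} | {1,2,3,5} | {6,7} | {4}.
7 and 6 lie in the same block of the stable partition, so they are equivalent — no string distinguishes them.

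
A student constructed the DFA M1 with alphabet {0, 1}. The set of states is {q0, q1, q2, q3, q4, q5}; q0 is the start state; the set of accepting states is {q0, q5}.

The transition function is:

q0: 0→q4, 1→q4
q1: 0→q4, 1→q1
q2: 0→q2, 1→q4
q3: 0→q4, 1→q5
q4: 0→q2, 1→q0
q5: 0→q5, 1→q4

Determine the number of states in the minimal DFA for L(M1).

First remove the unreachable states {q1,q3,q5}; 3 states remain.
Initial partition by acceptance: {q0} | {q2,q4}.
On input 1, block {q2,q4} splits into {q2} and {q4}.
The partition is now stable with 3 blocks: {q0} | {q2} | {q4}.

3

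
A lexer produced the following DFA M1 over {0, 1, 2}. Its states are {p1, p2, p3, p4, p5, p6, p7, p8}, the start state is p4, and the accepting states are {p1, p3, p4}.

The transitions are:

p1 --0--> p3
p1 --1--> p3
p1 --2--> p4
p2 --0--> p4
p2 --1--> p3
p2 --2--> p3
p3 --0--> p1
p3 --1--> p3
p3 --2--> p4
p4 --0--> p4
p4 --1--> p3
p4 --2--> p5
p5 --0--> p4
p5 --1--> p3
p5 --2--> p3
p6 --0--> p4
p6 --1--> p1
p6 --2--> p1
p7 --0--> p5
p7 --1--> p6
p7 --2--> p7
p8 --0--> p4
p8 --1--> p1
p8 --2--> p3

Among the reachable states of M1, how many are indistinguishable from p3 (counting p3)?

First remove the unreachable states {p2,p6,p7,p8}; 4 states remain.
Initial partition by acceptance: {p1,p3,p4} | {p5}.
On input 2, block {p1,p3,p4} splits into {p1,p3} and {p4}.
Stable partition: {p1,p3} | {p5} | {p4} — 3 equivalence classes.
State p3 belongs to the block {p1,p3}, which has 2 states.

2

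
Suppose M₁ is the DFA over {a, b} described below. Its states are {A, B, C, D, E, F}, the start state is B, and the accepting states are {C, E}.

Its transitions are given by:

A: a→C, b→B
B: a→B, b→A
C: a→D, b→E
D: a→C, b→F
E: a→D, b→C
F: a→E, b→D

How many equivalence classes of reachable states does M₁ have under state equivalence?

P0 = {C,E} | {A,B,D,F}.
Refine {A,B,D,F} on symbol a: members go to different blocks, giving {A,D,F} and {B}.
Refine {A,D,F} on symbol b: members go to different blocks, giving {D,F} and {A}.
Stable partition: {C,E} | {D,F} | {B} | {A} — 4 equivalence classes.

4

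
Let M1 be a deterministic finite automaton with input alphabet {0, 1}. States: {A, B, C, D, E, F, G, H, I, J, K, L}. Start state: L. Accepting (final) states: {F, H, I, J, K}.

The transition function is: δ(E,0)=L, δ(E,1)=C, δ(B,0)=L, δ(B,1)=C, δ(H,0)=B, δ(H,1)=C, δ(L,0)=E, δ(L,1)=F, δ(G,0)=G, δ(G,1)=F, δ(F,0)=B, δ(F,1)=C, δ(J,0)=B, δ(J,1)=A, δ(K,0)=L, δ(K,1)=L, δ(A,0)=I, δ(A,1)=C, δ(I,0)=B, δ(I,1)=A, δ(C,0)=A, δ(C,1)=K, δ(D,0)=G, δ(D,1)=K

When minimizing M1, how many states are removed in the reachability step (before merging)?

No path from L leads to D, G, H, J; the other 8 states are all reachable.

4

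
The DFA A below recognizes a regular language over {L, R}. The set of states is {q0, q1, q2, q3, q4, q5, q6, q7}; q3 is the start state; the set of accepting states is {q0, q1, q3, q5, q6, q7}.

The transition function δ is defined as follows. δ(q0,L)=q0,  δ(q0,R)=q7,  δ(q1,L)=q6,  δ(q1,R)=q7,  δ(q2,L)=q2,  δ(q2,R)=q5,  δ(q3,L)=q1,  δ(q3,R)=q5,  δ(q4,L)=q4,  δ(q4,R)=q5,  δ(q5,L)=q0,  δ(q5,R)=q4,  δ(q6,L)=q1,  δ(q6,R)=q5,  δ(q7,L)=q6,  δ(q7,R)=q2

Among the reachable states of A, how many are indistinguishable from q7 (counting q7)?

2

Every state is reachable, so we keep all 8.
P0 = {q0,q1,q3,q5,q6,q7} | {q2,q4}.
Refine {q0,q1,q3,q5,q6,q7} on symbol R: members go to different blocks, giving {q0,q1,q3,q6} and {q5,q7}.
The partition is now stable with 3 blocks: {q0,q1,q3,q6} | {q2,q4} | {q5,q7}.
State q7 belongs to the block {q5,q7}, which has 2 states.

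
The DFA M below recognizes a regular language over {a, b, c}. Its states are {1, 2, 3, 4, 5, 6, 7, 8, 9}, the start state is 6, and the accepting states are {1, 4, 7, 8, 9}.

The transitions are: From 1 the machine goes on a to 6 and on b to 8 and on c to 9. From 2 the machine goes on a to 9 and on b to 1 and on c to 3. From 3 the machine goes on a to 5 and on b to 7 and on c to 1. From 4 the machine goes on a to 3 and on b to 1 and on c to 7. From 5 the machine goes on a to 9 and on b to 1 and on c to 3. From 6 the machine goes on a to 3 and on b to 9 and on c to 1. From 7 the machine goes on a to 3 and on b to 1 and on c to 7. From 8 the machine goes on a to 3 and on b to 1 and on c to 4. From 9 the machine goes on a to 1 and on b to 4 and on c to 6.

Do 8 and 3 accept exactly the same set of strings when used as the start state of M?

No

States {2} cannot be reached from the start state, so discard them.
Initial partition by acceptance: {1,4,7,8,9} | {3,5,6}.
Refine {1,4,7,8,9} on symbol a: members go to different blocks, giving {1,4,7,8} and {9}.
Refine {1,4,7,8} on symbol c: members go to different blocks, giving {4,7,8} and {1}.
On input a, block {3,5,6} splits into {3,6} and {5}.
On input a, block {3,6} splits into {3} and {6}.
No further refinement is possible. Final partition (6 blocks): {4,7,8} | {3} | {9} | {1} | {5} | {6}.
8 and 3 end up in different blocks, so they are distinguishable. For instance, the string 'ε' is accepted from only 8.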